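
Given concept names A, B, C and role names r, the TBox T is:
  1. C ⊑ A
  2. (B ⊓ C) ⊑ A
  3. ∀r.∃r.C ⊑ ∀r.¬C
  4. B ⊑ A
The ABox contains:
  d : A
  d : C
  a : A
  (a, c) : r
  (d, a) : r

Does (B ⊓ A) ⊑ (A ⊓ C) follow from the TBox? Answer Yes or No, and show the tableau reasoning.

1. (B ⊓ A) ⊑ (A ⊓ C)  ⇔  ((B ⊓ A) ⊓ (¬A ⊔ ¬C)) unsat w.r.t. T
   open: L(x₀) ⊇ {A, B, ¬C, ∃r.∀r.¬C} (+ ∃-successors)
2. Hence (B ⊓ A) ⊑ (A ⊓ C): not entailed.

No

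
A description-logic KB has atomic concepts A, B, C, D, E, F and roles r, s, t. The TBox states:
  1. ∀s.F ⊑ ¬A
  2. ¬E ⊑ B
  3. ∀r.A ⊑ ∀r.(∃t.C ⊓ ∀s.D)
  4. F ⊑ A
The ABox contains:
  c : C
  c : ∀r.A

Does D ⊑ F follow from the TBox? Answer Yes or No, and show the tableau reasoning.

1. D ⊑ F  ⇔  (D ⊓ ¬F) unsat w.r.t. T
   open: L(x₀) ⊇ {D, E, ¬F, ∃r.¬A, ∃s.¬F} (+ ∃-successors)
2. Hence D ⊑ F: not entailed.

No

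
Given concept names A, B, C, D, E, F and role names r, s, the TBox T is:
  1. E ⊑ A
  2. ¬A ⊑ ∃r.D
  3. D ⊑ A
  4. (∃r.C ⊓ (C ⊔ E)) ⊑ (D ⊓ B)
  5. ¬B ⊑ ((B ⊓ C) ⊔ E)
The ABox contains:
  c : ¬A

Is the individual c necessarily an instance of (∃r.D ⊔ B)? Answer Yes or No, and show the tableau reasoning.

Yes

1. c : (∃r.D ⊔ B)?  L(c) = {¬A} ∪ {(∀r.¬D ⊓ ¬B)}
   clash {A, ¬A} at c — c ∈ (∃r.D ⊔ B)
2. Hence c : (∃r.D ⊔ B): entailed.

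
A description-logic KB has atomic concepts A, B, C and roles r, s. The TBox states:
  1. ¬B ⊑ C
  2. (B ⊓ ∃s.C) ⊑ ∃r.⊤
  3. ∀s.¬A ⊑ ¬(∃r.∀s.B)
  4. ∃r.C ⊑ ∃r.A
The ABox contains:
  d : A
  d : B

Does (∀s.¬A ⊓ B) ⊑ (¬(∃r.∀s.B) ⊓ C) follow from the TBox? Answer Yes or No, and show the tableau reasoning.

1. (∀s.¬A ⊓ B) ⊑ (¬(∃r.∀s.B) ⊓ C)  ⇔  ((∀s.¬A ⊓ B) ⊓ (∃r.∀s.B ⊔ ¬C)) unsat w.r.t. T
   apply at x₀: ∀s.¬A⊑¬(∃r.∀s.B)
   open: L(x₀) ⊇ {B, ¬C, ∀r.¬C, ∀r.∃s.¬B, ∀s.¬A, …}
2. Hence (∀s.¬A ⊓ B) ⊑ (¬(∃r.∀s.B) ⊓ C): not entailed.

No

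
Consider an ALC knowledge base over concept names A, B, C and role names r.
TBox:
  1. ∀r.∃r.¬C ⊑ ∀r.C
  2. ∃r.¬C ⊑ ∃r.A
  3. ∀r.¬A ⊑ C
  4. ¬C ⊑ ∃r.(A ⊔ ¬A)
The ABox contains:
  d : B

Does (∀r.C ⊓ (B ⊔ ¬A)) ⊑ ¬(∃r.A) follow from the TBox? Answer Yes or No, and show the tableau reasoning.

No

1. (∀r.C ⊓ (B ⊔ ¬A)) ⊑ ¬(∃r.A)  ⇔  ((∀r.C ⊓ (B ⊔ ¬A)) ⊓ ∃r.A) unsat w.r.t. T
   open: L(x₀) ⊇ {B, C, ∀r.C, ∃r.A} (+ ∃-successors)
2. Hence (∀r.C ⊓ (B ⊔ ¬A)) ⊑ ¬(∃r.A): not entailed.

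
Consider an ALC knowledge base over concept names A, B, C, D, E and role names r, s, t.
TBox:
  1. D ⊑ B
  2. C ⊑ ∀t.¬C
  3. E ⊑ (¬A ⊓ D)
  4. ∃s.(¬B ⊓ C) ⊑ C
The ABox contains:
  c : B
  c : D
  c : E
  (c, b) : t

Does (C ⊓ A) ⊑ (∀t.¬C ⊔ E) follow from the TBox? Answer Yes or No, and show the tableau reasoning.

Yes

1. (C ⊓ A) ⊑ (∀t.¬C ⊔ E)  ⇔  ((C ⊓ A) ⊓ (∃t.C ⊓ ¬E)) unsat w.r.t. T
   all branches close; clash {C, ¬C} at an ∃-successor
2. Hence (C ⊓ A) ⊑ (∀t.¬C ⊔ E): entailed.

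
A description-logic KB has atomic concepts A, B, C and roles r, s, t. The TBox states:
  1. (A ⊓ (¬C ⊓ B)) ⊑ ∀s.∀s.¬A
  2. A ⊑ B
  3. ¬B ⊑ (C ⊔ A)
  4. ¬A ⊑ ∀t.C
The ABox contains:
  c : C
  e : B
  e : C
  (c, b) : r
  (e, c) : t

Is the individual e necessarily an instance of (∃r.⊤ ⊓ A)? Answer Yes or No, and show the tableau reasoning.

No

1. e : (∃r.⊤ ⊓ A)?  L(e) = {B, C} ∪ {(∀r.⊥ ⊔ ¬A)}
   open: L(e) ⊇ {A, B, C, ∀r.⊥} — e ∉ (∃r.⊤ ⊓ A) possible
2. Hence e : (∃r.⊤ ⊓ A): not entailed.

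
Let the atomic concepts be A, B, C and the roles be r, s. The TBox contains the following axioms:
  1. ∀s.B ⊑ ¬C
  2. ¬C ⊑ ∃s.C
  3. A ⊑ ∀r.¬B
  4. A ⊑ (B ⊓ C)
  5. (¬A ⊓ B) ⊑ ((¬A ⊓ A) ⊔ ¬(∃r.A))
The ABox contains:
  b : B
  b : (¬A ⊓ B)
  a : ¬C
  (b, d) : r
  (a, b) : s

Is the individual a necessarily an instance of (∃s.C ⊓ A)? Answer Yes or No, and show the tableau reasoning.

No

1. a : (∃s.C ⊓ A)?  L(a) = {¬C} ∪ {(∀s.¬C ⊔ ¬A)}
   apply at a: ¬C⊑∃s.C
   open: L(a) ⊇ {¬A, ¬B, ¬C, ∃s.C} (+ ∃-successors) — a ∉ (∃s.C ⊓ A) possible
2. Hence a : (∃s.C ⊓ A): not entailed.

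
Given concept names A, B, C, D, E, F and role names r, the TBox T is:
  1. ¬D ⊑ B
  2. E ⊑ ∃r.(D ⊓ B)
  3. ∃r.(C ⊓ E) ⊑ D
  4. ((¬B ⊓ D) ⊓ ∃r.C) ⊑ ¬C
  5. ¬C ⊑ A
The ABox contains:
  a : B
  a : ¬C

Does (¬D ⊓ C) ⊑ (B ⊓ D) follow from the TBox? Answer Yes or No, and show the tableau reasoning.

No

1. (¬D ⊓ C) ⊑ (B ⊓ D)  ⇔  ((¬D ⊓ C) ⊓ (¬B ⊔ ¬D)) unsat w.r.t. T
   apply at x₀: ¬D⊑B
   open: L(x₀) ⊇ {B, C, ¬D, ¬E, ∀r.(¬C ⊔ ¬E)}
2. Hence (¬D ⊓ C) ⊑ (B ⊓ D): not entailed.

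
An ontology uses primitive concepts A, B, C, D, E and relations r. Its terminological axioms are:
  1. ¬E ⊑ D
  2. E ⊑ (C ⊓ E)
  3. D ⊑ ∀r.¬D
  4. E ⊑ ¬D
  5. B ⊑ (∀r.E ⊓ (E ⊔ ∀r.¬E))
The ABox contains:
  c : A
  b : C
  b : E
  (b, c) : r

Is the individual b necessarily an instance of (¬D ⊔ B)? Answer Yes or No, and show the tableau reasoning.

Yes

1. b : (¬D ⊔ B)?  L(b) = {C, E} ∪ {(D ⊓ ¬B)}
   clash {D, ¬D} at b — b ∈ (¬D ⊔ B)
2. Hence b : (¬D ⊔ B): entailed.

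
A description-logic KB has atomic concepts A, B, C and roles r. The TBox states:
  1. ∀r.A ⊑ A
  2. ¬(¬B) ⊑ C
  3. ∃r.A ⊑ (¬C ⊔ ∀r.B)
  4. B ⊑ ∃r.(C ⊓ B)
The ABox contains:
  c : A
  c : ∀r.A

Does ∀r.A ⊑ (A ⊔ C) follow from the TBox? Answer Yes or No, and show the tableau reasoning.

Yes

1. ∀r.A ⊑ (A ⊔ C)  ⇔  (∀r.A ⊓ (¬A ⊓ ¬C)) unsat w.r.t. T
   all branches close; clash {C, ¬C} at x₀
2. Hence ∀r.A ⊑ (A ⊔ C): entailed.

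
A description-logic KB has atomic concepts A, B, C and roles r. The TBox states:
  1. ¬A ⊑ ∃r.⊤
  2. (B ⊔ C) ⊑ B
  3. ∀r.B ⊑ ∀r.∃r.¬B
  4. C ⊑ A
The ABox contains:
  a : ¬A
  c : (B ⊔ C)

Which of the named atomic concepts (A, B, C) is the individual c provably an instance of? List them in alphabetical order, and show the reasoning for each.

{B}

1. c : A?  L(c) = {(B ⊔ C)} ∪ {¬A}
   apply at c: ¬A⊑∃r.⊤; (B ⊔ C)⊑B
   open: L(c) ⊇ {B, ¬A, ¬C, ∃r.¬B, ∃r.⊤} (+ ∃-successors) — c ∉ A possible
2. c : B?  L(c) = {(B ⊔ C)} ∪ {¬B}
   clash {B, ¬B} at c — c ∈ B
3. c : C?  L(c) = {(B ⊔ C)} ∪ {¬C}
   apply at c: (B ⊔ C)⊑B
   open: L(c) ⊇ {A, B, ¬C, ∃r.¬B} (+ ∃-successors) — c ∉ C possible
4. Entailed for c: {B}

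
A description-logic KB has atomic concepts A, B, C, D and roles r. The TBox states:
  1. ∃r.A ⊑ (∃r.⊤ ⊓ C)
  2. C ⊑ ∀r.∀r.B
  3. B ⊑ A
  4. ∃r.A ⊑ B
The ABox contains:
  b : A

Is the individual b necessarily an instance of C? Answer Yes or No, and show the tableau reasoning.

1. b : C?  L(b) = {A} ∪ {¬C}
   open: L(b) ⊇ {A, ¬C, ∀r.¬A} — b ∉ C possible
2. Hence b : C: not entailed.

No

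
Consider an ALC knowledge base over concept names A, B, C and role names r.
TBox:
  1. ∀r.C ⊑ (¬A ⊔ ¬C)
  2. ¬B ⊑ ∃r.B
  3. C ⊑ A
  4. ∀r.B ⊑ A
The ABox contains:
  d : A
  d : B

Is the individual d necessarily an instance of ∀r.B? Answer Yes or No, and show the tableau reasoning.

1. d : ∀r.B?  L(d) = {A, B} ∪ {∃r.¬B}
   open: L(d) ⊇ {A, B, ∃r.¬B, ∃r.¬C} (+ ∃-successors) — d ∉ ∀r.B possible
2. Hence d : ∀r.B: not entailed.

No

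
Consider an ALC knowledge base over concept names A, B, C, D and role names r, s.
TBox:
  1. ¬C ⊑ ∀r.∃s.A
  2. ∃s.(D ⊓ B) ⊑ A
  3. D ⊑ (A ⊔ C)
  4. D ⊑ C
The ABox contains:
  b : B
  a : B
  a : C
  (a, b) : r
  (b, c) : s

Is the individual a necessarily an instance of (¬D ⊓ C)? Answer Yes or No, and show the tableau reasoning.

1. a : (¬D ⊓ C)?  L(a) = {B, C} ∪ {(D ⊔ ¬C)}
   open: L(a) ⊇ {B, C, D, ∀s.(¬D ⊔ ¬B)} — a ∉ (¬D ⊓ C) possible
2. Hence a : (¬D ⊓ C): not entailed.

No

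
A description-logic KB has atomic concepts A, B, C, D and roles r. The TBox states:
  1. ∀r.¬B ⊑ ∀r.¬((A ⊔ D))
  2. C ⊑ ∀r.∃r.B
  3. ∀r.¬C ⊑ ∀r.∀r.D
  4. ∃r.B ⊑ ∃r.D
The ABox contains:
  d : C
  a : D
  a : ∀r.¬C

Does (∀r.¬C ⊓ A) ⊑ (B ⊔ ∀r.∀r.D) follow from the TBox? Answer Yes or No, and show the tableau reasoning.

Yes

1. (∀r.¬C ⊓ A) ⊑ (B ⊔ ∀r.∀r.D)  ⇔  ((∀r.¬C ⊓ A) ⊓ (¬B ⊓ ∃r.∃r.¬D)) unsat w.r.t. T
   all branches close; clash {D, ¬D} at an ∃-successor
2. Hence (∀r.¬C ⊓ A) ⊑ (B ⊔ ∀r.∀r.D): entailed.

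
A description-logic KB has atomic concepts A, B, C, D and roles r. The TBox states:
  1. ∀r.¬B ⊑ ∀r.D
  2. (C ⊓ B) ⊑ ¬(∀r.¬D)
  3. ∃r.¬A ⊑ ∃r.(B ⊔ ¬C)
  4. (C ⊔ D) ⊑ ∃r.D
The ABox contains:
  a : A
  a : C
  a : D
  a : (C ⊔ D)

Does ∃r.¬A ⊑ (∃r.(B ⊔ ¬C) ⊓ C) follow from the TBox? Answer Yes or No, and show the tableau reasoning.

1. ∃r.¬A ⊑ (∃r.(B ⊔ ¬C) ⊓ C)  ⇔  (∃r.¬A ⊓ (∀r.(¬B ⊓ C) ⊔ ¬C)) unsat w.r.t. T
   apply at x₀: ∃r.¬A⊑∃r.(B ⊔ ¬C)
   open: L(x₀) ⊇ {¬C, ¬D, ∃r.(B ⊔ ¬C), ∃r.B, ∃r.¬A} (+ ∃-successors)
2. Hence ∃r.¬A ⊑ (∃r.(B ⊔ ¬C) ⊓ C): not entailed.

No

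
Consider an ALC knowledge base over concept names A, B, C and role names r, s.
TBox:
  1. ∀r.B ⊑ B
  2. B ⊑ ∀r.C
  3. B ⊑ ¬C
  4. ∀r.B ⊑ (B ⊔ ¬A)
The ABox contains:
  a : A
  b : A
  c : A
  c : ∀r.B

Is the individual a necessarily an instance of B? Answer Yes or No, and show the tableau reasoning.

1. a : B?  L(a) = {A} ∪ {¬B}
   open: L(a) ⊇ {A, ¬B, ∃r.¬B} (+ ∃-successors) — a ∉ B possible
2. Hence a : B: not entailed.

No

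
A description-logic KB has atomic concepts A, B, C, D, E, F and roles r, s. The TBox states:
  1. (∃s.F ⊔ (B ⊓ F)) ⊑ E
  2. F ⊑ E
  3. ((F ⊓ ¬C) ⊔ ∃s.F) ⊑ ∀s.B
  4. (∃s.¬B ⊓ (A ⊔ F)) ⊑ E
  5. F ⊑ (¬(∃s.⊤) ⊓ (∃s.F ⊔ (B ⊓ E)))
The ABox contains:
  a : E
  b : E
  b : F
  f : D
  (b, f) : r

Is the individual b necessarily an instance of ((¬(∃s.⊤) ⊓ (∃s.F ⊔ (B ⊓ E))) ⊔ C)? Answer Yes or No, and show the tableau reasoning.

1. b : ((¬(∃s.⊤) ⊓ (∃s.F ⊔ (B ⊓ E))) ⊔ C)?  L(b) = {E, F} ∪ {((∃s.⊤ ⊔ (∀s.¬F ⊓ (¬B ⊔ ¬E))) ⊓ ¬C)}
   clash {E, ¬E} at b — b ∈ ((¬(∃s.⊤) ⊓ (∃s.F ⊔ (B ⊓ E))) ⊔ C)
2. Hence b : ((¬(∃s.⊤) ⊓ (∃s.F ⊔ (B ⊓ E))) ⊔ C): entailed.

Yes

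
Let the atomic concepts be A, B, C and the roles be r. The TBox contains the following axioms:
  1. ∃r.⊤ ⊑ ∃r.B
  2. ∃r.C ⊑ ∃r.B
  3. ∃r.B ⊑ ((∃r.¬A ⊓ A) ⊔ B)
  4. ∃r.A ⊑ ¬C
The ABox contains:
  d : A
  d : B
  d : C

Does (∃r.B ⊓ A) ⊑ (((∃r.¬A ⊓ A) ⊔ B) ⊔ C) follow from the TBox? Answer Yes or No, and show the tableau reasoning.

Yes

1. (∃r.B ⊓ A) ⊑ (((∃r.¬A ⊓ A) ⊔ B) ⊔ C)  ⇔  ((∃r.B ⊓ A) ⊓ (((∀r.A ⊔ ¬A) ⊓ ¬B) ⊓ ¬C)) unsat w.r.t. T
   all branches close; clash {A, ¬A} at x₀
2. Hence (∃r.B ⊓ A) ⊑ (((∃r.¬A ⊓ A) ⊔ B) ⊔ C): entailed.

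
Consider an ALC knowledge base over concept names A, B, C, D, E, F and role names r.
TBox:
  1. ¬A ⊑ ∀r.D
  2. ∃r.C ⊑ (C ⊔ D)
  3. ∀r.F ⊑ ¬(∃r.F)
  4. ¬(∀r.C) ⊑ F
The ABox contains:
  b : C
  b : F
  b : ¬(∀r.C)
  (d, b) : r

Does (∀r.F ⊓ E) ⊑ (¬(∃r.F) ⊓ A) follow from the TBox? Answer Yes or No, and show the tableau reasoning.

No

1. (∀r.F ⊓ E) ⊑ (¬(∃r.F) ⊓ A)  ⇔  ((∀r.F ⊓ E) ⊓ (∃r.F ⊔ ¬A)) unsat w.r.t. T
   apply at x₀: ∀r.F⊑¬(∃r.F)
   open: L(x₀) ⊇ {E, ¬A, ∀r.C, ∀r.D, ∀r.F, …}
2. Hence (∀r.F ⊓ E) ⊑ (¬(∃r.F) ⊓ A): not entailed.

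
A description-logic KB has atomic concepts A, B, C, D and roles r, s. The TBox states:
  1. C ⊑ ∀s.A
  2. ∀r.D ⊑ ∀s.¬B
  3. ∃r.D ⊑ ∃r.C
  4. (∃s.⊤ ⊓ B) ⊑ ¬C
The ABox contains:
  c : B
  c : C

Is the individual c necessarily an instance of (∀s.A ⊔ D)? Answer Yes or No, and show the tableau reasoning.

1. c : (∀s.A ⊔ D)?  L(c) = {B, C} ∪ {(∃s.¬A ⊓ ¬D)}
   clash {C, ¬C} at c — c ∈ (∀s.A ⊔ D)
2. Hence c : (∀s.A ⊔ D): entailed.

Yes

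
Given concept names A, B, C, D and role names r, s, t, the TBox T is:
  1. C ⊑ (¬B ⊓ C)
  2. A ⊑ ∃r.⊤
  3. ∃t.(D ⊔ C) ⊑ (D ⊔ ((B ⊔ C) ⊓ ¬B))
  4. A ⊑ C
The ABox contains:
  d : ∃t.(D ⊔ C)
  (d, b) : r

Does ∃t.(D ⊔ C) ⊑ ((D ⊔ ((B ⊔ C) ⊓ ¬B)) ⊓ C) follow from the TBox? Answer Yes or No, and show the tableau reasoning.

No

1. ∃t.(D ⊔ C) ⊑ ((D ⊔ ((B ⊔ C) ⊓ ¬B)) ⊓ C)  ⇔  (∃t.(D ⊔ C) ⊓ ((¬D ⊓ ((¬B ⊓ ¬C) ⊔ B)) ⊔ ¬C)) unsat w.r.t. T
   apply at x₀: ∃t.(D ⊔ C)⊑(D ⊔ ((B ⊔ C) ⊓ ¬B))
   open: L(x₀) ⊇ {D, ¬A, ¬C, ∃t.(D ⊔ C)} (+ ∃-successors)
2. Hence ∃t.(D ⊔ C) ⊑ ((D ⊔ ((B ⊔ C) ⊓ ¬B)) ⊓ C): not entailed.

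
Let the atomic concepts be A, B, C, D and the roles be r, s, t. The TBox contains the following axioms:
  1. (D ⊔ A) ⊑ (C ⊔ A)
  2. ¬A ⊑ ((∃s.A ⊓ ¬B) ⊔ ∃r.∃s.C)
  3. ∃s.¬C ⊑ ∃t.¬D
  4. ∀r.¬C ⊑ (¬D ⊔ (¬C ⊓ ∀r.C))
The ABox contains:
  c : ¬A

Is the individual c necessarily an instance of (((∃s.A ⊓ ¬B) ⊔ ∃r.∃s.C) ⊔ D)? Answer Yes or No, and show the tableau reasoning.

1. c : (((∃s.A ⊓ ¬B) ⊔ ∃r.∃s.C) ⊔ D)?  L(c) = {¬A} ∪ {(((∀s.¬A ⊔ B) ⊓ ∀r.∀s.¬C) ⊓ ¬D)}
   clash {A, ¬A} at c — c ∈ (((∃s.A ⊓ ¬B) ⊔ ∃r.∃s.C) ⊔ D)
2. Hence c : (((∃s.A ⊓ ¬B) ⊔ ∃r.∃s.C) ⊔ D): entailed.

Yes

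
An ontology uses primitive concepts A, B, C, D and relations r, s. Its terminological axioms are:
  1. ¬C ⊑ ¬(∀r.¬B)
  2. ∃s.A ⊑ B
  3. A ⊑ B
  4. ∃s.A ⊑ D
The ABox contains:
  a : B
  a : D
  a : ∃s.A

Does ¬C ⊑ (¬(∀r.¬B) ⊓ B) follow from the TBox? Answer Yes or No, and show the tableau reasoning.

1. ¬C ⊑ (¬(∀r.¬B) ⊓ B)  ⇔  (¬C ⊓ (∀r.¬B ⊔ ¬B)) unsat w.r.t. T
   apply at x₀: ¬C⊑¬(∀r.¬B)
   open: L(x₀) ⊇ {¬A, ¬B, ¬C, ∀s.¬A, ∃r.B} (+ ∃-successors)
2. Hence ¬C ⊑ (¬(∀r.¬B) ⊓ B): not entailed.

No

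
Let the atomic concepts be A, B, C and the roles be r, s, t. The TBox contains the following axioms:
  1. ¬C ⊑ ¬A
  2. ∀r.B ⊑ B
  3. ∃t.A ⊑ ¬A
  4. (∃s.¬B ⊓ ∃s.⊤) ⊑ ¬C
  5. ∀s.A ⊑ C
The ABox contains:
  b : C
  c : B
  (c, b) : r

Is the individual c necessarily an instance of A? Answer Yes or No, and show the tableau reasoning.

No

1. c : A?  L(c) = {B} ∪ {¬A}
   open: L(c) ⊇ {B, ¬A, ∀s.B, ∃s.¬A} (+ ∃-successors) — c ∉ A possible
2. Hence c : A: not entailed.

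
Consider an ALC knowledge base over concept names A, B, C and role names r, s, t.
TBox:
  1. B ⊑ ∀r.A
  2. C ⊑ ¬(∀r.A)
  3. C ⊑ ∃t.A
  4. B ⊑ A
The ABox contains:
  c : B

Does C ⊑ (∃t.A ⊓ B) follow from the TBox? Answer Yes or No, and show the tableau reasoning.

1. C ⊑ (∃t.A ⊓ B)  ⇔  (C ⊓ (∀t.¬A ⊔ ¬B)) unsat w.r.t. T
   apply at x₀: C⊑¬(∀r.A); C⊑∃t.A
   open: L(x₀) ⊇ {C, ¬B, ∃r.¬A, ∃t.A} (+ ∃-successors)
2. Hence C ⊑ (∃t.A ⊓ B): not entailed.

No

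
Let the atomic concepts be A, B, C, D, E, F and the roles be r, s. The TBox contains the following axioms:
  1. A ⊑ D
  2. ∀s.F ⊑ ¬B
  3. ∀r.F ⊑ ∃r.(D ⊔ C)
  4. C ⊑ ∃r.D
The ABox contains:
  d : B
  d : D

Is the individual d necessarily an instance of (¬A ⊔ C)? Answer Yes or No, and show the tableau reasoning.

No

1. d : (¬A ⊔ C)?  L(d) = {B, D} ∪ {(A ⊓ ¬C)}
   open: L(d) ⊇ {A, B, D, ¬C, ∃r.¬F, …} (+ ∃-successors) — d ∉ (¬A ⊔ C) possible
2. Hence d : (¬A ⊔ C): not entailed.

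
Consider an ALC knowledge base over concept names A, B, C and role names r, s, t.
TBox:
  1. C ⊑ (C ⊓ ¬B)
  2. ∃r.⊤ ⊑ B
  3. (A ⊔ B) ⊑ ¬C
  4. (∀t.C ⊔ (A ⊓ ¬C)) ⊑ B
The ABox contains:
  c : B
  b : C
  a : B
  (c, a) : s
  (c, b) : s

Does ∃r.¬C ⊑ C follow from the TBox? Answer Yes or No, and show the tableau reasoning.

1. ∃r.¬C ⊑ C  ⇔  (∃r.¬C ⊓ ¬C) unsat w.r.t. T
   open: L(x₀) ⊇ {B, ¬C, ∃r.¬C} (+ ∃-successors)
2. Hence ∃r.¬C ⊑ C: not entailed.

No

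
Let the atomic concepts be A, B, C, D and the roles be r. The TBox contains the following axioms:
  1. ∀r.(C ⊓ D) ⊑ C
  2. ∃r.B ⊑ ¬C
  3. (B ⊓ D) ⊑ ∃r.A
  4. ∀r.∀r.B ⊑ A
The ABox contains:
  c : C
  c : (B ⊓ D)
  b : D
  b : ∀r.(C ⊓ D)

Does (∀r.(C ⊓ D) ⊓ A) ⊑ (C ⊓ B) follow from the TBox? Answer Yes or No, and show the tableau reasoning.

1. (∀r.(C ⊓ D) ⊓ A) ⊑ (C ⊓ B)  ⇔  ((∀r.(C ⊓ D) ⊓ A) ⊓ (¬C ⊔ ¬B)) unsat w.r.t. T
   apply at x₀: ∀r.(C ⊓ D)⊑C
   open: L(x₀) ⊇ {A, C, ¬B, ∀r.(C ⊓ D), ∀r.¬B}
2. Hence (∀r.(C ⊓ D) ⊓ A) ⊑ (C ⊓ B): not entailed.

No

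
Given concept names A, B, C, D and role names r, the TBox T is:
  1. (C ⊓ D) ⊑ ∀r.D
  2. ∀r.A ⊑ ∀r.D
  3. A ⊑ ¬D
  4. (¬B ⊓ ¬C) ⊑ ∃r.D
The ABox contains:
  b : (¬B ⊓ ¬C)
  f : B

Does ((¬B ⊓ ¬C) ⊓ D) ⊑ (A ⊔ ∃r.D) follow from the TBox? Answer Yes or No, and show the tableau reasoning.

1. ((¬B ⊓ ¬C) ⊓ D) ⊑ (A ⊔ ∃r.D)  ⇔  (((¬B ⊓ ¬C) ⊓ D) ⊓ (¬A ⊓ ∀r.¬D)) unsat w.r.t. T
   all branches close; clash {D, ¬D} at an ∃-successor
2. Hence ((¬B ⊓ ¬C) ⊓ D) ⊑ (A ⊔ ∃r.D): entailed.

Yes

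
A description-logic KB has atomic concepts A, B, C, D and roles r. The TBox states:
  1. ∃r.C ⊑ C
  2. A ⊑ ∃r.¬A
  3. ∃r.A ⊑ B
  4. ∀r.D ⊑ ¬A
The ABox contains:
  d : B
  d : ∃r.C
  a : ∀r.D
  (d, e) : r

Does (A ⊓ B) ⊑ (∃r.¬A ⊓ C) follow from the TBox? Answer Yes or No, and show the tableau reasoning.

1. (A ⊓ B) ⊑ (∃r.¬A ⊓ C)  ⇔  ((A ⊓ B) ⊓ (∀r.A ⊔ ¬C)) unsat w.r.t. T
   apply at x₀: A⊑∃r.¬A
   open: L(x₀) ⊇ {A, B, ¬C, ∀r.¬C, ∃r.¬A, …} (+ ∃-successors)
2. Hence (A ⊓ B) ⊑ (∃r.¬A ⊓ C): not entailed.

No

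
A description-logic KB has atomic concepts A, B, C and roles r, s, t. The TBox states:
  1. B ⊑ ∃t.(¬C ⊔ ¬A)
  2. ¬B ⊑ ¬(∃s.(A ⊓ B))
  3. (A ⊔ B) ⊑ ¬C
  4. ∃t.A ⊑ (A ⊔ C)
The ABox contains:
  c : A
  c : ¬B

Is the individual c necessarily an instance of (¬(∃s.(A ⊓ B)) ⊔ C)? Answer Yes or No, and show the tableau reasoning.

1. c : (¬(∃s.(A ⊓ B)) ⊔ C)?  L(c) = {A, ¬B} ∪ {(∃s.(A ⊓ B) ⊓ ¬C)}
   clash {B, ¬B} at an ∃-successor — c ∈ (¬(∃s.(A ⊓ B)) ⊔ C)
2. Hence c : (¬(∃s.(A ⊓ B)) ⊔ C): entailed.

Yes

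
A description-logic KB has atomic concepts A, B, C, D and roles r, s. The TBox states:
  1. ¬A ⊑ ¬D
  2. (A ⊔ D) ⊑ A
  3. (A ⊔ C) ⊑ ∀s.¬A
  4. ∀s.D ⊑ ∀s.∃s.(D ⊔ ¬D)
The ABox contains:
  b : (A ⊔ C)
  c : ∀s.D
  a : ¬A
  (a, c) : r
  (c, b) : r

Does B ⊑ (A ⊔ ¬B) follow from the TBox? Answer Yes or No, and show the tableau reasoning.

No

1. B ⊑ (A ⊔ ¬B)  ⇔  (B ⊓ (¬A ⊓ B)) unsat w.r.t. T
   apply at x₀: ¬A⊑¬D
   open: L(x₀) ⊇ {B, ¬A, ¬C, ¬D, ∃s.¬D} (+ ∃-successors)
2. Hence B ⊑ (A ⊔ ¬B): not entailed.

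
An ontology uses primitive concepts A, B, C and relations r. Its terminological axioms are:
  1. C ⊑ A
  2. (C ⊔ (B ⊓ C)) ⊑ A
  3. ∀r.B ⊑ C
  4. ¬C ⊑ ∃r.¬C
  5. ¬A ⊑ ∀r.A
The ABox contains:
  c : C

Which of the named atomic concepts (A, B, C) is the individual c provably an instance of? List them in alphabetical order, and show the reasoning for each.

{A, C}

1. c : A?  L(c) = {C} ∪ {¬A}
   clash {A, ¬A} at c — c ∈ A
2. c : B?  L(c) = {C} ∪ {¬B}
   apply at c: C⊑A
   open: L(c) ⊇ {A, C, ¬B} — c ∉ B possible
3. c : C?  L(c) = {C} ∪ {¬C}
   clash {C, ¬C} at c — c ∈ C
4. Entailed for c: {A, C}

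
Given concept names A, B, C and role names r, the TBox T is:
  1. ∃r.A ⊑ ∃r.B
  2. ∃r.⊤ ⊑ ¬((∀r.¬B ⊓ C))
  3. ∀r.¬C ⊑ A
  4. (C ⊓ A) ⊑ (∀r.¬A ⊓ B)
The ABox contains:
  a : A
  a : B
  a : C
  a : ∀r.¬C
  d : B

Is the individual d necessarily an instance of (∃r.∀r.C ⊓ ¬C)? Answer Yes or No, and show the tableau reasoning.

1. d : (∃r.∀r.C ⊓ ¬C)?  L(d) = {B} ∪ {(∀r.∃r.¬C ⊔ C)}
   open: L(d) ⊇ {B, ¬C, ∀r.¬A, ∀r.∃r.¬C, ∃r.B, …} (+ ∃-successors) — d ∉ (∃r.∀r.C ⊓ ¬C) possible
2. Hence d : (∃r.∀r.C ⊓ ¬C): not entailed.

No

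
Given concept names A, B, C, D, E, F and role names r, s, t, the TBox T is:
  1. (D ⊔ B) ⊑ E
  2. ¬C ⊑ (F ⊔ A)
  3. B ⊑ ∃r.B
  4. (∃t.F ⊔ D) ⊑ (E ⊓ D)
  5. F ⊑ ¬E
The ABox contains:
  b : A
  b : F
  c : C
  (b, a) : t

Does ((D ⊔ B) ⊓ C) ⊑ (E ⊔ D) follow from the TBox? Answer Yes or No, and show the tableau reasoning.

1. ((D ⊔ B) ⊓ C) ⊑ (E ⊔ D)  ⇔  (((D ⊔ B) ⊓ C) ⊓ (¬E ⊓ ¬D)) unsat w.r.t. T
   all branches close; clash {E, ¬E} at x₀
2. Hence ((D ⊔ B) ⊓ C) ⊑ (E ⊔ D): entailed.

Yes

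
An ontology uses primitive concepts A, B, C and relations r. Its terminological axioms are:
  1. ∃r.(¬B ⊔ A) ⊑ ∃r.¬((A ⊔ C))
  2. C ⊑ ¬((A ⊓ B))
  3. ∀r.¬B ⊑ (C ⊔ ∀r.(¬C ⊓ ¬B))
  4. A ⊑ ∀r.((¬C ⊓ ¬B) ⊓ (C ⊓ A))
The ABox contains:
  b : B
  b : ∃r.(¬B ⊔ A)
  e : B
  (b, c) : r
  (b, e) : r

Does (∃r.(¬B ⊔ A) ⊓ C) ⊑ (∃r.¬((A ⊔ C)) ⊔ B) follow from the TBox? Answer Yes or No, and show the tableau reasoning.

Yes

1. (∃r.(¬B ⊔ A) ⊓ C) ⊑ (∃r.¬((A ⊔ C)) ⊔ B)  ⇔  ((∃r.(¬B ⊔ A) ⊓ C) ⊓ (∀r.(A ⊔ C) ⊓ ¬B)) unsat w.r.t. T
   all branches close; clash {C, ¬C} at an ∃-successor
2. Hence (∃r.(¬B ⊔ A) ⊓ C) ⊑ (∃r.¬((A ⊔ C)) ⊔ B): entailed.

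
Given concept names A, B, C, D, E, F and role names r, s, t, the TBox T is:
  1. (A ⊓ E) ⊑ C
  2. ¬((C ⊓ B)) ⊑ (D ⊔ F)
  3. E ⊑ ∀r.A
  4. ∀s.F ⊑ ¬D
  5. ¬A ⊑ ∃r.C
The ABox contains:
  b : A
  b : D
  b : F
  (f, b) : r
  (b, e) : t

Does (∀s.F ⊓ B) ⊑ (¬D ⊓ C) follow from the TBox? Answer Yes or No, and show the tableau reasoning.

1. (∀s.F ⊓ B) ⊑ (¬D ⊓ C)  ⇔  ((∀s.F ⊓ B) ⊓ (D ⊔ ¬C)) unsat w.r.t. T
   apply at x₀: ∀s.F⊑¬D
   open: L(x₀) ⊇ {A, B, F, ¬C, ¬D, …}
2. Hence (∀s.F ⊓ B) ⊑ (¬D ⊓ C): not entailed.

No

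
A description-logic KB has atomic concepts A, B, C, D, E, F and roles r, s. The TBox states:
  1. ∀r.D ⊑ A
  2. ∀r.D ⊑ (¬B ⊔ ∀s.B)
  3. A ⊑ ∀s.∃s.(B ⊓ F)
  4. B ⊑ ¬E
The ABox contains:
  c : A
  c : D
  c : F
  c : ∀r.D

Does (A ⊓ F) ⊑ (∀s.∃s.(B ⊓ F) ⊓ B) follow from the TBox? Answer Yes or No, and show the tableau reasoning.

1. (A ⊓ F) ⊑ (∀s.∃s.(B ⊓ F) ⊓ B)  ⇔  ((A ⊓ F) ⊓ (∃s.∀s.(¬B ⊔ ¬F) ⊔ ¬B)) unsat w.r.t. T
   apply at x₀: A⊑∀s.∃s.(B ⊓ F)
   open: L(x₀) ⊇ {A, F, ¬B, ∀s.∃s.(B ⊓ F), ∃r.¬D} (+ ∃-successors)
2. Hence (A ⊓ F) ⊑ (∀s.∃s.(B ⊓ F) ⊓ B): not entailed.

No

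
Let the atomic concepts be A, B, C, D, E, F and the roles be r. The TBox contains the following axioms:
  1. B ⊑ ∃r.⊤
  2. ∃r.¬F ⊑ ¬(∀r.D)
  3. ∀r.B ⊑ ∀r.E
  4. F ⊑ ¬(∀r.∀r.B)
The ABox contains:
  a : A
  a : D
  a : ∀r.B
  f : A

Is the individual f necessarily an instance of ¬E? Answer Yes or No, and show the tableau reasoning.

1. f : ¬E?  L(f) = {A} ∪ {E}
   open: L(f) ⊇ {A, E, ¬B, ¬F, ∀r.F, …} (+ ∃-successors) — f ∉ ¬E possible
2. Hence f : ¬E: not entailed.

No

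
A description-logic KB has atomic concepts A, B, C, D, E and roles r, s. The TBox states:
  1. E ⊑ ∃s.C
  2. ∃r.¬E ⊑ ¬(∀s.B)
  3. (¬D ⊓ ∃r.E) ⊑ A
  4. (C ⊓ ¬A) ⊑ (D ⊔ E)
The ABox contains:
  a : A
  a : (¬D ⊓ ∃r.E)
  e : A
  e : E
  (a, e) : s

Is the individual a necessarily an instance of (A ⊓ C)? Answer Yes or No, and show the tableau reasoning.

No

1. a : (A ⊓ C)?  L(a) = {A, (¬D ⊓ ∃r.E)} ∪ {(¬A ⊔ ¬C)}
   open: L(a) ⊇ {A, ¬C, ¬D, ¬E, ∀r.E, …} (+ ∃-successors) — a ∉ (A ⊓ C) possible
2. Hence a : (A ⊓ C): not entailed.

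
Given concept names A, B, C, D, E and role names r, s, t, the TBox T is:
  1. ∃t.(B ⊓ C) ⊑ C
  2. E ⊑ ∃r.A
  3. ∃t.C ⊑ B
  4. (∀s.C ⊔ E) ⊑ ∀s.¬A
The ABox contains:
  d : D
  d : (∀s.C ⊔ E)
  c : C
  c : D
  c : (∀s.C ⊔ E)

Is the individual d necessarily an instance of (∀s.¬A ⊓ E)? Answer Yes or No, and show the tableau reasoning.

1. d : (∀s.¬A ⊓ E)?  L(d) = {D, (∀s.C ⊔ E)} ∪ {(∃s.A ⊔ ¬E)}
   apply at d: (∀s.C ⊔ E)⊑∀s.¬A
   open: L(d) ⊇ {D, ¬E, ∀s.C, ∀s.¬A, ∀t.(¬B ⊔ ¬C), …} — d ∉ (∀s.¬A ⊓ E) possible
2. Hence d : (∀s.¬A ⊓ E): not entailed.

No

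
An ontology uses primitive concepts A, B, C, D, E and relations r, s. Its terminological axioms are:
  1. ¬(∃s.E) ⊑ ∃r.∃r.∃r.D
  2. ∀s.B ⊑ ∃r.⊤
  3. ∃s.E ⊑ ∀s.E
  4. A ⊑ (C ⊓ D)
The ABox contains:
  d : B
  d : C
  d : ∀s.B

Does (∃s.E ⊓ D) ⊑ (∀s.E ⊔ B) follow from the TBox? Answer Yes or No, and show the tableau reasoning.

Yes

1. (∃s.E ⊓ D) ⊑ (∀s.E ⊔ B)  ⇔  ((∃s.E ⊓ D) ⊓ (∃s.¬E ⊓ ¬B)) unsat w.r.t. T
   all branches close; clash {E, ¬E} at an ∃-successor
2. Hence (∃s.E ⊓ D) ⊑ (∀s.E ⊔ B): entailed.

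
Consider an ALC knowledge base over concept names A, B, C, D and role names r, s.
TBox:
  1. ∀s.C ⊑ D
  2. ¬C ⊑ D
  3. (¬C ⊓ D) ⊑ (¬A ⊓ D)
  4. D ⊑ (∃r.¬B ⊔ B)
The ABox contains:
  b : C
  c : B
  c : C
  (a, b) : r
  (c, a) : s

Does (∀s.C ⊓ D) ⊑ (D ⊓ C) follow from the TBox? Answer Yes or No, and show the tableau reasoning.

1. (∀s.C ⊓ D) ⊑ (D ⊓ C)  ⇔  ((∀s.C ⊓ D) ⊓ (¬D ⊔ ¬C)) unsat w.r.t. T
   apply at x₀: D⊑(∃r.¬B ⊔ B)
   open: L(x₀) ⊇ {D, ¬A, ¬C, ∀s.C, ∃r.¬B} (+ ∃-successors)
2. Hence (∀s.C ⊓ D) ⊑ (D ⊓ C): not entailed.

No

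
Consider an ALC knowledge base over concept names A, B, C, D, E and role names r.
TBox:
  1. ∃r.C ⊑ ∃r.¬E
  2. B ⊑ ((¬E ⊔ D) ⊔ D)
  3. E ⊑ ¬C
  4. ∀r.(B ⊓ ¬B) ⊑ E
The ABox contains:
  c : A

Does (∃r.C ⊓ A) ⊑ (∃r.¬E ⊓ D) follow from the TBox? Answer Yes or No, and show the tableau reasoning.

1. (∃r.C ⊓ A) ⊑ (∃r.¬E ⊓ D)  ⇔  ((∃r.C ⊓ A) ⊓ (∀r.E ⊔ ¬D)) unsat w.r.t. T
   apply at x₀: ∃r.C⊑∃r.¬E
   open: L(x₀) ⊇ {A, ¬B, ¬D, ¬E, ∃r.(¬B ⊔ B), …} (+ ∃-successors)
2. Hence (∃r.C ⊓ A) ⊑ (∃r.¬E ⊓ D): not entailed.

No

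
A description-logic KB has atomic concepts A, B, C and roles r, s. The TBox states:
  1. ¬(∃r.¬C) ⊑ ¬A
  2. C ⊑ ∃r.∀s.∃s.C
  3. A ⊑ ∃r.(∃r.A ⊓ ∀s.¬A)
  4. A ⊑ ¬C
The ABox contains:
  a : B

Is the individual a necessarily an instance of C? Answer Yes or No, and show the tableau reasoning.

No

1. a : C?  L(a) = {B} ∪ {¬C}
   open: L(a) ⊇ {B, ¬A, ¬C, ∃r.¬C} (+ ∃-successors) — a ∉ C possible
2. Hence a : C: not entailed.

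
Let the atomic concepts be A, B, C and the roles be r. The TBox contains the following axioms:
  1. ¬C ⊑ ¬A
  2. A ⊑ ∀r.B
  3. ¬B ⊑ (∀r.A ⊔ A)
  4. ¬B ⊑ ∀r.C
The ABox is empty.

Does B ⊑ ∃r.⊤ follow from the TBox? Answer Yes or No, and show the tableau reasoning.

No

1. B ⊑ ∃r.⊤  ⇔  (B ⊓ ∀r.⊥) unsat w.r.t. T
   open: L(x₀) ⊇ {B, C, ¬A, ∀r.⊥}
2. Hence B ⊑ ∃r.⊤: not entailed.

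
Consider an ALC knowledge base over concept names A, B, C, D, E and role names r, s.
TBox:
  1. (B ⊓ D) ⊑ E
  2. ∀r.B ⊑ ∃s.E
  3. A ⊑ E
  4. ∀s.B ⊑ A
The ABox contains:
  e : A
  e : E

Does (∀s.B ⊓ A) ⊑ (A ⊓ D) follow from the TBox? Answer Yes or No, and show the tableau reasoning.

1. (∀s.B ⊓ A) ⊑ (A ⊓ D)  ⇔  ((∀s.B ⊓ A) ⊓ (¬A ⊔ ¬D)) unsat w.r.t. T
   apply at x₀: A⊑E
   open: L(x₀) ⊇ {A, E, ¬D, ∀s.B, ∃r.¬B} (+ ∃-successors)
2. Hence (∀s.B ⊓ A) ⊑ (A ⊓ D): not entailed.

No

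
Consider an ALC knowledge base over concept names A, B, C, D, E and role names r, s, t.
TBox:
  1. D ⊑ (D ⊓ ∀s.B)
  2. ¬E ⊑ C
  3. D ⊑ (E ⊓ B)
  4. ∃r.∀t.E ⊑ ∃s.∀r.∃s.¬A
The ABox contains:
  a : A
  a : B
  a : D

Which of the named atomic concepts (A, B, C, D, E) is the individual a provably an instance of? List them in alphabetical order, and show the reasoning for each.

1. a : A?  L(a) = {A, B, D} ∪ {¬A}
   clash {A, ¬A} at a — a ∈ A
2. a : B?  L(a) = {A, B, D} ∪ {¬B}
   clash {B, ¬B} at a — a ∈ B
3. a : C?  L(a) = {A, B, D} ∪ {¬C}
   apply at a: D⊑(D ⊓ ∀s.B); D⊑(E ⊓ B)
   open: L(a) ⊇ {A, B, D, E, ¬C, …} — a ∉ C possible
4. a : D?  L(a) = {A, B, D} ∪ {¬D}
   clash {D, ¬D} at a — a ∈ D
5. a : E?  L(a) = {A, B, D} ∪ {¬E}
   clash {E, ¬E} at a — a ∈ E
6. Entailed for a: {A, B, D, E}

{A, B, D, E}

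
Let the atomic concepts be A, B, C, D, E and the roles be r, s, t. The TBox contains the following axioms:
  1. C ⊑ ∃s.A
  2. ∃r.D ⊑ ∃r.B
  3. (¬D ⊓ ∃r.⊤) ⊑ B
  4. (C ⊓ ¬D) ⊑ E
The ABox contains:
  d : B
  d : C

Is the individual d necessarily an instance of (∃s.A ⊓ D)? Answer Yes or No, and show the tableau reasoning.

No

1. d : (∃s.A ⊓ D)?  L(d) = {B, C} ∪ {(∀s.¬A ⊔ ¬D)}
   apply at d: C⊑∃s.A
   open: L(d) ⊇ {B, C, E, ¬D, ∀r.¬D, …} (+ ∃-successors) — d ∉ (∃s.A ⊓ D) possible
2. Hence d : (∃s.A ⊓ D): not entailed.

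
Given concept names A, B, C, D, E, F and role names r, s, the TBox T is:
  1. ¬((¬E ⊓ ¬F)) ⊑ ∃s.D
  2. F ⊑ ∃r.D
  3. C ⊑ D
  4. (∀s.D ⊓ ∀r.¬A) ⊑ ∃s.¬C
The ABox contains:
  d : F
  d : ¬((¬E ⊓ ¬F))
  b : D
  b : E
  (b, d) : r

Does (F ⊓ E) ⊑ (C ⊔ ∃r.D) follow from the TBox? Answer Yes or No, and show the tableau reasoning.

1. (F ⊓ E) ⊑ (C ⊔ ∃r.D)  ⇔  ((F ⊓ E) ⊓ (¬C ⊓ ∀r.¬D)) unsat w.r.t. T
   all branches close; clash {D, ¬D} at an ∃-successor
2. Hence (F ⊓ E) ⊑ (C ⊔ ∃r.D): entailed.

Yes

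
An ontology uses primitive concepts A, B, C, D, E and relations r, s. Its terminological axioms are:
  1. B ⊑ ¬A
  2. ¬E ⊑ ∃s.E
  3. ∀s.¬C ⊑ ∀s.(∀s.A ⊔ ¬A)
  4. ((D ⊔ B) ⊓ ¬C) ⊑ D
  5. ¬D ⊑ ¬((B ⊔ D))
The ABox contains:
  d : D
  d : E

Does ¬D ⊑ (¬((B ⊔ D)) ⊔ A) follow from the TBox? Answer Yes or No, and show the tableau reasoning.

1. ¬D ⊑ (¬((B ⊔ D)) ⊔ A)  ⇔  (¬D ⊓ ((B ⊔ D) ⊓ ¬A)) unsat w.r.t. T
   all branches close; clash {D, ¬D} at x₀
2. Hence ¬D ⊑ (¬((B ⊔ D)) ⊔ A): entailed.

Yes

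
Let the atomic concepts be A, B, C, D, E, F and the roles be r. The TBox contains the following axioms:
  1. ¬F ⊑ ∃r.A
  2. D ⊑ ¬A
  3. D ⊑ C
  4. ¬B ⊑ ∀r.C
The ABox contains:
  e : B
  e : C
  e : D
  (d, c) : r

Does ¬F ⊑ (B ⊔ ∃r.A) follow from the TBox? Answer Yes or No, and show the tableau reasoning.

Yes

1. ¬F ⊑ (B ⊔ ∃r.A)  ⇔  (¬F ⊓ (¬B ⊓ ∀r.¬A)) unsat w.r.t. T
   all branches close; clash {A, ¬A} at an ∃-successor
2. Hence ¬F ⊑ (B ⊔ ∃r.A): entailed.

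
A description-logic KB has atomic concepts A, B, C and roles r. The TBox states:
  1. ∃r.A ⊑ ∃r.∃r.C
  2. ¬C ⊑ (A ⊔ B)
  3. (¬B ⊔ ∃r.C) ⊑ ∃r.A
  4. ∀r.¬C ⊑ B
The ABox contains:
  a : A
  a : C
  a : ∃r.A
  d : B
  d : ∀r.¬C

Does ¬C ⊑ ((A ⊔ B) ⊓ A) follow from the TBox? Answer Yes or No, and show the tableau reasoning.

1. ¬C ⊑ ((A ⊔ B) ⊓ A)  ⇔  (¬C ⊓ ((¬A ⊓ ¬B) ⊔ ¬A)) unsat w.r.t. T
   apply at x₀: ¬C⊑(A ⊔ B)
   open: L(x₀) ⊇ {B, ¬A, ¬C, ∀r.¬A, ∀r.¬C}
2. Hence ¬C ⊑ ((A ⊔ B) ⊓ A): not entailed.

No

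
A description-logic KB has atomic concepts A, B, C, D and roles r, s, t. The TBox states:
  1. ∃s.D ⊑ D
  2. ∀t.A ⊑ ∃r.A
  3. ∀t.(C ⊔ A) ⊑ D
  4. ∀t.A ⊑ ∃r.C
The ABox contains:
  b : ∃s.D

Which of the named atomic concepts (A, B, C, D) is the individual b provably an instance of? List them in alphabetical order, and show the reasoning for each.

{D}

1. b : A?  L(b) = {∃s.D} ∪ {¬A}
   apply at b: ∃s.D⊑D
   open: L(b) ⊇ {D, ¬A, ∃s.D, ∃t.¬A} (+ ∃-successors) — b ∉ A possible
2. b : B?  L(b) = {∃s.D} ∪ {¬B}
   apply at b: ∃s.D⊑D
   open: L(b) ⊇ {D, ¬B, ∃s.D, ∃t.¬A} (+ ∃-successors) — b ∉ B possible
3. b : C?  L(b) = {∃s.D} ∪ {¬C}
   apply at b: ∃s.D⊑D
   open: L(b) ⊇ {D, ¬C, ∃s.D, ∃t.¬A} (+ ∃-successors) — b ∉ C possible
4. b : D?  L(b) = {∃s.D} ∪ {¬D}
   clash {D, ¬D} at b — b ∈ D
5. Entailed for b: {D}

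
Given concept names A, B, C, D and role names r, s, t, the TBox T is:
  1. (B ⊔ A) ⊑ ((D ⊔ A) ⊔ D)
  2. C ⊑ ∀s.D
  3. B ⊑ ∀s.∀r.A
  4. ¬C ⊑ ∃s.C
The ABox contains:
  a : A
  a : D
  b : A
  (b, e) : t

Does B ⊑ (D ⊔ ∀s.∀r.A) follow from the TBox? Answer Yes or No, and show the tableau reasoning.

Yes

1. B ⊑ (D ⊔ ∀s.∀r.A)  ⇔  (B ⊓ (¬D ⊓ ∃s.∃r.¬A)) unsat w.r.t. T
   all branches close; clash {D, ¬D} at x₀
2. Hence B ⊑ (D ⊔ ∀s.∀r.A): entailed.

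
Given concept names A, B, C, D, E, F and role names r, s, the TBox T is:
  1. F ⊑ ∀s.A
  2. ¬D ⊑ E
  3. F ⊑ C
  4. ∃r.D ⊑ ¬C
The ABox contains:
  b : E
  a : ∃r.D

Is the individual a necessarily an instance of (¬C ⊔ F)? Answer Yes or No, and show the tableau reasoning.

1. a : (¬C ⊔ F)?  L(a) = {∃r.D} ∪ {(C ⊓ ¬F)}
   clash {C, ¬C} at a — a ∈ (¬C ⊔ F)
2. Hence a : (¬C ⊔ F): entailed.

Yes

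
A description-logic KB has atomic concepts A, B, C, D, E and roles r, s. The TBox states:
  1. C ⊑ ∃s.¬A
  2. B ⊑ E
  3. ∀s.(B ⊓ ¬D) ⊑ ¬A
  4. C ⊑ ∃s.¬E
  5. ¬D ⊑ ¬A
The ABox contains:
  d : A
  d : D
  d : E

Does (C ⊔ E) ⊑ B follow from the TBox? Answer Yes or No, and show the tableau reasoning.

1. (C ⊔ E) ⊑ B  ⇔  ((C ⊔ E) ⊓ ¬B) unsat w.r.t. T
   open: L(x₀) ⊇ {C, D, ¬B, ∃s.(¬B ⊔ D), ∃s.¬A, …} (+ ∃-successors)
2. Hence (C ⊔ E) ⊑ B: not entailed.

No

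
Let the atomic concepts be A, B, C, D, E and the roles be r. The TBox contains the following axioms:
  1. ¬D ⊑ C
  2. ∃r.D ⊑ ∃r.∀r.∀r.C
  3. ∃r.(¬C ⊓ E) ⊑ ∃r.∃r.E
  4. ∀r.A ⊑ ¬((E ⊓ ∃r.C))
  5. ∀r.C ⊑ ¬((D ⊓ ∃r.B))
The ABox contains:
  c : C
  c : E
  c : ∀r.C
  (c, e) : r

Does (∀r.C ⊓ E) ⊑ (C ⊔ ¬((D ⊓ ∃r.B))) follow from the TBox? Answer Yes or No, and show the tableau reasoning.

1. (∀r.C ⊓ E) ⊑ (C ⊔ ¬((D ⊓ ∃r.B)))  ⇔  ((∀r.C ⊓ E) ⊓ (¬C ⊓ (D ⊓ ∃r.B))) unsat w.r.t. T
   all branches close; clash {B, ¬B} at an ∃-successor
2. Hence (∀r.C ⊓ E) ⊑ (C ⊔ ¬((D ⊓ ∃r.B))): entailed.

Yes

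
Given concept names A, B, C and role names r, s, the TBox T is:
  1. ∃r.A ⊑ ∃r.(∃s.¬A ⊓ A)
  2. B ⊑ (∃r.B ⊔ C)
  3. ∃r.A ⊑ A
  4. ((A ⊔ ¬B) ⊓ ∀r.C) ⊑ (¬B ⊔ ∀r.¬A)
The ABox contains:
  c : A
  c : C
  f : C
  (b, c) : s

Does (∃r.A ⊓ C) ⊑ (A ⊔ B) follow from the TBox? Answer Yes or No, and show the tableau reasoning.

1. (∃r.A ⊓ C) ⊑ (A ⊔ B)  ⇔  ((∃r.A ⊓ C) ⊓ (¬A ⊓ ¬B)) unsat w.r.t. T
   all branches close; clash {A, ¬A} at x₀
2. Hence (∃r.A ⊓ C) ⊑ (A ⊔ B): entailed.

Yes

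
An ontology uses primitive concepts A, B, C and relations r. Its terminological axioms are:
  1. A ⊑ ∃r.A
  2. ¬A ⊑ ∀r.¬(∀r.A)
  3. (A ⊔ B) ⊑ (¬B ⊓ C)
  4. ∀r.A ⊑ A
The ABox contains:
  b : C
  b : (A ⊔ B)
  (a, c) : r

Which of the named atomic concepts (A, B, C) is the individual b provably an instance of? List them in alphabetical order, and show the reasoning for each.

1. b : A?  L(b) = {C, (A ⊔ B)} ∪ {¬A}
   clash {B, ¬B} at b — b ∈ A
2. b : B?  L(b) = {C, (A ⊔ B)} ∪ {¬B}
   apply at b: (A ⊔ B)⊑(¬B ⊓ C)
   open: L(b) ⊇ {A, C, ¬B, ∃r.A} (+ ∃-successors) — b ∉ B possible
3. b : C?  L(b) = {C, (A ⊔ B)} ∪ {¬C}
   clash {C, ¬C} at b — b ∈ C
4. Entailed for b: {A, C}

{A, C}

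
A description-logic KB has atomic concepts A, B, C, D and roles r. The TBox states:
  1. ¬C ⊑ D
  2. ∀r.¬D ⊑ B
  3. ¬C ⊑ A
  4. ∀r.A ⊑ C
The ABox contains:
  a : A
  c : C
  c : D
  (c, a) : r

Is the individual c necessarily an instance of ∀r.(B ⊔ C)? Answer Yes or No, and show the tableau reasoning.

1. c : ∀r.(B ⊔ C)?  L(c) = {C, D} ∪ {∃r.(¬B ⊓ ¬C)}
   open: L(c) ⊇ {C, D, ∃r.(¬B ⊓ ¬C), ∃r.D} (+ ∃-successors) — c ∉ ∀r.(B ⊔ C) possible
2. Hence c : ∀r.(B ⊔ C): not entailed.

No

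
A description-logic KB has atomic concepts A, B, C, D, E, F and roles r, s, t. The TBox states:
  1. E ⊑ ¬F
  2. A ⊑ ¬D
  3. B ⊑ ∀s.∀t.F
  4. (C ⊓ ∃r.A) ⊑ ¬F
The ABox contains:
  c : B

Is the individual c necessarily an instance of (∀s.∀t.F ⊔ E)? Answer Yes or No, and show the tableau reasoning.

Yes

1. c : (∀s.∀t.F ⊔ E)?  L(c) = {B} ∪ {(∃s.∃t.¬F ⊓ ¬E)}
   clash {F, ¬F} at an ∃-successor — c ∈ (∀s.∀t.F ⊔ E)
2. Hence c : (∀s.∀t.F ⊔ E): entailed.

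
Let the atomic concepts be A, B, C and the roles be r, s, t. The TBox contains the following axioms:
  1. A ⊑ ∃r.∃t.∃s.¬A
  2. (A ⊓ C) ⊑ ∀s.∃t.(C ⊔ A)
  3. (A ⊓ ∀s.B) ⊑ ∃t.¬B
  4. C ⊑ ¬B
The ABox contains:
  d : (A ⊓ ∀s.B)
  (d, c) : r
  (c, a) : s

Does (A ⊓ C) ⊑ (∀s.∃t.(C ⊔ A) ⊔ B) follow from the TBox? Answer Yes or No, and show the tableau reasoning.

Yes

1. (A ⊓ C) ⊑ (∀s.∃t.(C ⊔ A) ⊔ B)  ⇔  ((A ⊓ C) ⊓ (∃s.∀t.(¬C ⊓ ¬A) ⊓ ¬B)) unsat w.r.t. T
   all branches close; clash {A, ¬A} at an ∃-successor
2. Hence (A ⊓ C) ⊑ (∀s.∃t.(C ⊔ A) ⊔ B): entailed.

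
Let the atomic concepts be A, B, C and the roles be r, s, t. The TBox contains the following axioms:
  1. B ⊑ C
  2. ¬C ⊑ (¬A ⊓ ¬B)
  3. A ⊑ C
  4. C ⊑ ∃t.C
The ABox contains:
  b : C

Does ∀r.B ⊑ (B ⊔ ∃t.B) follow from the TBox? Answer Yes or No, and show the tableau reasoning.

No

1. ∀r.B ⊑ (B ⊔ ∃t.B)  ⇔  (∀r.B ⊓ (¬B ⊓ ∀t.¬B)) unsat w.r.t. T
   open: L(x₀) ⊇ {¬A, ¬B, ¬C, ∀r.B, ∀t.¬B}
2. Hence ∀r.B ⊑ (B ⊔ ∃t.B): not entailed.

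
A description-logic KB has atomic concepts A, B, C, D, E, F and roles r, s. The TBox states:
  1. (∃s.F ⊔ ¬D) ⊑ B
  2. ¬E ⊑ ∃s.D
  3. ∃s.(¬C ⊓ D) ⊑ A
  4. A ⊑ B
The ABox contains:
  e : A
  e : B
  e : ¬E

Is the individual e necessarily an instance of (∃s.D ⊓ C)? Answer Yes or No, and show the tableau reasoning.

No

1. e : (∃s.D ⊓ C)?  L(e) = {A, B, ¬E} ∪ {(∀s.¬D ⊔ ¬C)}
   apply at e: ¬E⊑∃s.D
   open: L(e) ⊇ {A, B, ¬C, ¬E, ∃s.D} (+ ∃-successors) — e ∉ (∃s.D ⊓ C) possible
2. Hence e : (∃s.D ⊓ C): not entailed.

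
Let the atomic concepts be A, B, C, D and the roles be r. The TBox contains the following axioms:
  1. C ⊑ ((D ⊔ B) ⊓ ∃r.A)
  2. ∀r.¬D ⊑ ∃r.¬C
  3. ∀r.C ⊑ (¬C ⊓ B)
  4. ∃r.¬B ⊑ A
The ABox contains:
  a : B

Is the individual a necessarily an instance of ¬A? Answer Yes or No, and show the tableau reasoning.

No

1. a : ¬A?  L(a) = {B} ∪ {A}
   open: L(a) ⊇ {A, B, ¬C, ∃r.D, ∃r.¬C} (+ ∃-successors) — a ∉ ¬A possible
2. Hence a : ¬A: not entailed.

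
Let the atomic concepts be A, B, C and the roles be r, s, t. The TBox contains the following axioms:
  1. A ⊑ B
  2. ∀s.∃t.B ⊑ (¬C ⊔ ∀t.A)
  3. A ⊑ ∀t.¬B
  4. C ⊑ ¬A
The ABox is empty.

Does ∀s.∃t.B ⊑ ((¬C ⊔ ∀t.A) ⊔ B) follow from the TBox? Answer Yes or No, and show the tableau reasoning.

Yes

1. ∀s.∃t.B ⊑ ((¬C ⊔ ∀t.A) ⊔ B)  ⇔  (∀s.∃t.B ⊓ ((C ⊓ ∃t.¬A) ⊓ ¬B)) unsat w.r.t. T
   all branches close; clash {B, ¬B} at x₀
2. Hence ∀s.∃t.B ⊑ ((¬C ⊔ ∀t.A) ⊔ B): entailed.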